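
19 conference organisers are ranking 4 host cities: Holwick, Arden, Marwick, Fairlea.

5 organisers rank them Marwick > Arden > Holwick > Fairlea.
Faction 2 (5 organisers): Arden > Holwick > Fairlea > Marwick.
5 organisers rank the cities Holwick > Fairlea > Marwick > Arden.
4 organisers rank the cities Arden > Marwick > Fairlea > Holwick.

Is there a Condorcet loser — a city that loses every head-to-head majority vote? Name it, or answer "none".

none

Head-to-head results (19 organisers):
Holwick vs Arden: 5 for Holwick, 14 for Arden — Arden by 14–5.
Holwick vs Marwick: 5+5 = 10 for Holwick, 9 for Marwick — Holwick by 10–9.
Holwick vs Fairlea: 15 to 4, Holwick.
Arden vs Marwick: 9 to 10, Marwick.
Arden–Fairlea: Arden 14–5.
Marwick–Fairlea: Fairlea 10–9.
Each city has at least one pairwise win (Holwick beats Marwick; Arden beats Holwick; Marwick beats Arden; Fairlea beats Marwick) — no Condorcet loser.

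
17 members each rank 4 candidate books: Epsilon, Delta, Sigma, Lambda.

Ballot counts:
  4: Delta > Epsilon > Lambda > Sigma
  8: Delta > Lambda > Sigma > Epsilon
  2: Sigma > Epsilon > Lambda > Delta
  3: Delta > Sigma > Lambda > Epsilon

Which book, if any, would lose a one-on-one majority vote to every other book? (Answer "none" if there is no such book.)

Epsilon

Head-to-head results (17 members):
Epsilon vs Delta: Delta, 15–2.
Epsilon vs Sigma: Epsilon preferred on 4 ballots; Sigma wins 13–4.
Epsilon vs Lambda: 6 to 11, Lambda.
Delta vs Sigma: Delta, 15–2.
Delta vs Lambda: 15 to 2, Delta.
Sigma vs Lambda: Lambda wins 12–5.
Epsilon loses to every other book — it is the Condorcet loser.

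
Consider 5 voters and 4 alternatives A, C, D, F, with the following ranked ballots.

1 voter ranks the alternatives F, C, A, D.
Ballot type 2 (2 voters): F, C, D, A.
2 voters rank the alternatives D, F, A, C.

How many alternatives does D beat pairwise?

1

D against each rival (5 voters):
D vs A: D preferred on 2+2 = 4 ballots; D wins 4–1.
D–C: C 3–2.
D vs F: F wins 3–2.
D beats A; loses to C, F — 1 pairwise win.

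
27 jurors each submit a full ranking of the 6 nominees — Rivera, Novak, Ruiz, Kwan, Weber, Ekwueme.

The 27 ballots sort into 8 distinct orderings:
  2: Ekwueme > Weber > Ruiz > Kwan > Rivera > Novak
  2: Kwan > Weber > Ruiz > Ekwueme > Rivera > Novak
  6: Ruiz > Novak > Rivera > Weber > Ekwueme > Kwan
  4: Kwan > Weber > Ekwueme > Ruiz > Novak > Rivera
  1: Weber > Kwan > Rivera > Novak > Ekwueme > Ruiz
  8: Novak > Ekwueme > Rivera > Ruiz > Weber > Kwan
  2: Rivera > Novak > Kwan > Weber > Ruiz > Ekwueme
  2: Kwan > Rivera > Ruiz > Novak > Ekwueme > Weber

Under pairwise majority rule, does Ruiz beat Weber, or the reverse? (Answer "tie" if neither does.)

Ballots ranking Ruiz above Weber: 6 + 8 + 2 = 16.
Ballots ranking Weber above Ruiz: 27 − 16 = 11.
Ruiz wins the head-to-head 16–11.

Ruiz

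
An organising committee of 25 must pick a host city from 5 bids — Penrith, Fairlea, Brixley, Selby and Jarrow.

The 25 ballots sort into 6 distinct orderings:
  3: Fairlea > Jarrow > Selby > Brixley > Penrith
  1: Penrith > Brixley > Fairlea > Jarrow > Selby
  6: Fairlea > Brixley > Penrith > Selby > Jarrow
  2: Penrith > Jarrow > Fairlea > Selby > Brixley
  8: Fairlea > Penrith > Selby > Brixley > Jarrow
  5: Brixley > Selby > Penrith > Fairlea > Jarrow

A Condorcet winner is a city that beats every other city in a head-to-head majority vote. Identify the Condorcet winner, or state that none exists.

Head-to-head results (25 organisers):
Penrith–Fairlea: Fairlea 17–8.
Penrith–Brixley: Brixley 14–11.
Penrith vs Selby: Penrith wins 17–8.
Penrith–Jarrow: Penrith 22–3.
Fairlea vs Brixley: Fairlea, 19–6.
Fairlea–Selby: Fairlea 20–5.
Fairlea vs Jarrow: Fairlea wins 23–2.
Brixley vs Selby: Selby, 13–12.
Brixley vs Jarrow: Brixley wins 20–5.
Selby vs Jarrow: Selby wins 19–6.
Fairlea defeats every rival head-to-head and is the Condorcet winner.

Fairlea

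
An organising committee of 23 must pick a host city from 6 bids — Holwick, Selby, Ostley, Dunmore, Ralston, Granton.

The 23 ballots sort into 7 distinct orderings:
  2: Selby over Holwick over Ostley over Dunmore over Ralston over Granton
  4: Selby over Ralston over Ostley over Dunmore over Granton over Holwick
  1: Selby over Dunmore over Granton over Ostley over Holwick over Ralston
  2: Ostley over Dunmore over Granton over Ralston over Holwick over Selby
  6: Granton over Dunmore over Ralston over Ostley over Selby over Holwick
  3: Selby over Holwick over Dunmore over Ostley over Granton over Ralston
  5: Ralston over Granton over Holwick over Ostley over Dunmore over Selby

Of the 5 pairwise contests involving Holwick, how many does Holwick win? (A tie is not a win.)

Holwick against each rival (23 organisers):
Holwick vs Selby: Holwick preferred on 2+5 = 7 ballots; Selby wins 16–7.
Holwick vs Ostley: Ostley, 13–10.
Holwick vs Dunmore: Dunmore, 13–10.
Holwick vs Ralston: Ralston, 17–6.
Holwick vs Granton: Holwick preferred on 2+3 = 5 ballots; Granton wins 18–5.
Holwick beats no one; loses to Selby, Ostley, Dunmore, Ralston, Granton — 0 pairwise wins.

0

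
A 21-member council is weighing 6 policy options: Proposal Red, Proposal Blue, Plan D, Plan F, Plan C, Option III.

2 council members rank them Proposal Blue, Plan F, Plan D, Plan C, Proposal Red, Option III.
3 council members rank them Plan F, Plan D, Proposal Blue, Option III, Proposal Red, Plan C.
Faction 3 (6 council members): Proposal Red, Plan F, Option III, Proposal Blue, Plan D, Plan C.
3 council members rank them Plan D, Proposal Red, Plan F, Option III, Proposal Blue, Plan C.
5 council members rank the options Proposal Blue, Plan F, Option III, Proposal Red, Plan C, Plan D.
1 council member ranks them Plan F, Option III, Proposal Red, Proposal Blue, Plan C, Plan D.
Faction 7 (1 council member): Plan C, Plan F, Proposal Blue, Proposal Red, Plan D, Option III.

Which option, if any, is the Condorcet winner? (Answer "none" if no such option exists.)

Pairwise majorities:
Proposal Red vs Proposal Blue: Proposal Red is ranked higher on 6+3+1 = 10 ballots, Proposal Blue on 11. Proposal Blue wins 11–10.
Proposal Red vs Plan D: Proposal Red, 13–8.
Proposal Red vs Plan F: Proposal Red is ranked higher on 6+3 = 9 ballots, Plan F on 12. Plan F wins 12–9.
Proposal Red vs Plan C: 3+6+3+5+1 = 18 for Proposal Red, 3 for Plan C — Proposal Red by 18–3.
Proposal Red vs Option III: 2+6+3+1 = 12 for Proposal Red, 9 for Option III — Proposal Red by 12–9.
Proposal Blue vs Plan D: Proposal Blue, 15–6.
Proposal Blue vs Plan F: Proposal Blue is ranked higher on 2+5 = 7 ballots, Plan F on 14. Plan F wins 14–7.
Proposal Blue vs Plan C: Proposal Blue is ranked higher on 2+3+6+3+5+1 = 20 ballots, Plan C on 1. Proposal Blue wins 20–1.
Proposal Blue vs Option III: 11 to 10, Proposal Blue.
Plan D vs Plan F: 3 for Plan D, 18 for Plan F — Plan F by 18–3.
Plan D vs Plan C: 2+3+6+3 = 14 for Plan D, 7 for Plan C — Plan D by 14–7.
Plan D vs Option III: Option III, 12–9.
Plan F–Plan C: Plan F 20–1.
Plan F vs Option III: 21 for Plan F, 0 for Option III — Plan F by 21–0.
Plan C vs Option III: 3 to 18, Option III.
Only Plan F has no losses; Plan F is the Condorcet winner.

Plan F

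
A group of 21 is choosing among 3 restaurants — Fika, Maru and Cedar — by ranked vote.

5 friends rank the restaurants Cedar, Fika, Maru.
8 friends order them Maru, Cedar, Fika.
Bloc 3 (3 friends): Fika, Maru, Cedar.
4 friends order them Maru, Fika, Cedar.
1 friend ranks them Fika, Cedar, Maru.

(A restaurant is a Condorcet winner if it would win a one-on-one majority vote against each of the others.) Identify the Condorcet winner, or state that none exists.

Maru

Check each pair by majority over 21 ballots:
Fika–Maru: Maru 12–9.
Fika–Cedar: Cedar 13–8.
Maru vs Cedar: Maru, 15–6.
Maru defeats every rival head-to-head and is the Condorcet winner.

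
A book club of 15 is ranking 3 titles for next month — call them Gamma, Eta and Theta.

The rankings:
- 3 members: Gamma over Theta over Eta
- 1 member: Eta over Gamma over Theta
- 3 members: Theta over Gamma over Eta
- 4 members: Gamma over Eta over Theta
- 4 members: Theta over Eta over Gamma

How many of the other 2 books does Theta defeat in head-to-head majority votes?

1

Theta against each rival (15 members):
Theta vs Gamma: Gamma wins 8–7.
Theta vs Eta: 3+3+4 = 10 for Theta, 5 for Eta — Theta by 10–5.
Theta beats Eta; loses to Gamma — 1 pairwise win.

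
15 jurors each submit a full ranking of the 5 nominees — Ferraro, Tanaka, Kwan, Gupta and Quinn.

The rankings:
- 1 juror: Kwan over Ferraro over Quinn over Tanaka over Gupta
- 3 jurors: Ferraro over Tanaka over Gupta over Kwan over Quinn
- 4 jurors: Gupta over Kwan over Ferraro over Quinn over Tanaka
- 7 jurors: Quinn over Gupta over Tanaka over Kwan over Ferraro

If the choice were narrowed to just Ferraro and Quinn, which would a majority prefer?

Ferraro

Ballots ranking Ferraro above Quinn: 1 + 3 + 4 = 8.
Ballots ranking Quinn above Ferraro: 15 − 8 = 7.
Ferraro wins the head-to-head 8–7.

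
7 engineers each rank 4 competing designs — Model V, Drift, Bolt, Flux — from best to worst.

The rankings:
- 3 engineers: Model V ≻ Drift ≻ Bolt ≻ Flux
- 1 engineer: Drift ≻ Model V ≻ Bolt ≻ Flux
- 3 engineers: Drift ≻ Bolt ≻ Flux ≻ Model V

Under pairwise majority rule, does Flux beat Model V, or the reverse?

Ballots ranking Flux above Model V: 3.
Ballots ranking Model V above Flux: 7 − 3 = 4.
Model V wins the head-to-head 4–3.

Model V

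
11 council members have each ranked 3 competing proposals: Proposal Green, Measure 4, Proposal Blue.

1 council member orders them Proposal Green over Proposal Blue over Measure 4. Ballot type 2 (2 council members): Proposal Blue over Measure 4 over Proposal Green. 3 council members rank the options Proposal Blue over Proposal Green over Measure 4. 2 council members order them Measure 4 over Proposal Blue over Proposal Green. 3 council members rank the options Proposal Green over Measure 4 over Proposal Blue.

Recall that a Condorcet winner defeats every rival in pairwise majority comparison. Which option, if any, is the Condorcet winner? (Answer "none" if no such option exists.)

Proposal Blue

Pairwise majorities:
Proposal Green vs Measure 4: 1+3+3 = 7 for Proposal Green, 4 for Measure 4 — Proposal Green by 7–4.
Proposal Green vs Proposal Blue: Proposal Blue, 7–4.
Measure 4 vs Proposal Blue: 5 to 6, Proposal Blue.
Proposal Blue wins every pairwise contest, so Proposal Blue is the Condorcet winner.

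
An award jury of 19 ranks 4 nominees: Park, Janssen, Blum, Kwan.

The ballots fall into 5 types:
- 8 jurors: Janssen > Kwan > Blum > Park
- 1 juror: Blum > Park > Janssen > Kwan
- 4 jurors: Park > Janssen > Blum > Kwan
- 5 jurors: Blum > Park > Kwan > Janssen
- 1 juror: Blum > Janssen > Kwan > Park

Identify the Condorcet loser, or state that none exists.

Kwan

Pairwise majorities:
Park vs Janssen: 10 to 9, Park.
Park vs Blum: 4 for Park, 15 for Blum — Blum by 15–4.
Park–Kwan: Park 10–9.
Janssen–Blum: Janssen 12–7.
Janssen vs Kwan: Janssen preferred on 8+1+4+1 = 14 ballots; Janssen wins 14–5.
Blum vs Kwan: Blum is ranked higher on 1+4+5+1 = 11 ballots, Kwan on 8. Blum wins 11–8.
Kwan is beaten in every head-to-head and is the Condorcet loser.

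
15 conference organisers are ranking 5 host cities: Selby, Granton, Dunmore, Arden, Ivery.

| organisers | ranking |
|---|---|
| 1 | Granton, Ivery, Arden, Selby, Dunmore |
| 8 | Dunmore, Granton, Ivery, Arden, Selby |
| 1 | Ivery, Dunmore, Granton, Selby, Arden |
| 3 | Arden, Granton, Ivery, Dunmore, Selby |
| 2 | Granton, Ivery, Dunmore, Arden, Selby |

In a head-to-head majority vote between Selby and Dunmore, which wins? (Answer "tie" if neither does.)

Ballots ranking Selby above Dunmore: 1.
Ballots ranking Dunmore above Selby: 15 − 1 = 14.
Dunmore wins the head-to-head 14–1.

Dunmore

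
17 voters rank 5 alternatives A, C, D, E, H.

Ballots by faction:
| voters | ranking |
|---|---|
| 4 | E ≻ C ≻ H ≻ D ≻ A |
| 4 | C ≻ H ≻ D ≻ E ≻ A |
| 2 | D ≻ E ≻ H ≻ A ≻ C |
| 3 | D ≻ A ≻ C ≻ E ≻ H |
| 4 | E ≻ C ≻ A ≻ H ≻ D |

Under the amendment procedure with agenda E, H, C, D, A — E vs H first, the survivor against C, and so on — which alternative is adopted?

D

Round 1: E vs H — 13–4, E advances.
Round 2: E vs C — 10–7, E advances.
Round 3: E vs D — 8–9, D advances.
Round 4: D vs A — 13–4, D advances.
D survives the agenda.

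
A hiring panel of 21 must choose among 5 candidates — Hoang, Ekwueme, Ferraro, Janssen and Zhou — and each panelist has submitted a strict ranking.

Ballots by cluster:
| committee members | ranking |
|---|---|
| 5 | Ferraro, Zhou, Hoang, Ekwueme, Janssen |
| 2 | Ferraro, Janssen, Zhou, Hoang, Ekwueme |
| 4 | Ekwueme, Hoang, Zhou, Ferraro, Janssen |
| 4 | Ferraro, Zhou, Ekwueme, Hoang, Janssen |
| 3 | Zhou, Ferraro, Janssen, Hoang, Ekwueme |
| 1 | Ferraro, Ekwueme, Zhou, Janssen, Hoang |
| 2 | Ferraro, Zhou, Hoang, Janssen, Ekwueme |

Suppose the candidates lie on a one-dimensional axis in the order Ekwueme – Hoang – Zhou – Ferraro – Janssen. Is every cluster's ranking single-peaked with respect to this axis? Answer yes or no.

no

Axis positions: Ekwueme=1, Hoang=2, Zhou=3, Ferraro=4, Janssen=5.
Cluster 1 (peak Ferraro at position 4): ranking walks positions 4-3-2-1-5, expanding outward from the peak — single-peaked.
Cluster 2 (peak Ferraro at position 4): ranking walks positions 4-5-3-2-1, expanding outward from the peak — single-peaked.
Cluster 3 (peak Ekwueme at position 1): ranking walks positions 1-2-3-4-5, expanding outward from the peak — single-peaked.
Cluster 4: ranking walks positions 4-3-1-2-5; Ekwueme is ranked above Hoang even though Hoang lies between Ekwueme and the peak Ferraro on the axis — preferences dip and rise again. Not single-peaked.
Cluster 5 (peak Zhou at position 3): ranking walks positions 3-4-5-2-1, expanding outward from the peak — single-peaked.
Cluster 6: ranking walks positions 4-1-3-5-2; Ekwueme is ranked above Zhou even though Zhou lies between Ekwueme and the peak Ferraro on the axis — preferences dip and rise again. Not single-peaked.
Cluster 7 (peak Ferraro at position 4): ranking walks positions 4-3-2-5-1, expanding outward from the peak — single-peaked.
Cluster 4 violates single-peakedness, so the profile is not single-peaked on this axis.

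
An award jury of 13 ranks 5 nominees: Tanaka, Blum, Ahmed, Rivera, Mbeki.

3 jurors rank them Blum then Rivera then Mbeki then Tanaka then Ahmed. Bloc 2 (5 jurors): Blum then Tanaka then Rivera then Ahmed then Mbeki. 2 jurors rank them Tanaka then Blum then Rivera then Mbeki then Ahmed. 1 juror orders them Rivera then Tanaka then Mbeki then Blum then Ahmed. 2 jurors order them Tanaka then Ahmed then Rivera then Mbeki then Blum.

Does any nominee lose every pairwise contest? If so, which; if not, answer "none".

Pairwise majorities:
Tanaka vs Blum: 5 to 8, Blum.
Tanaka vs Ahmed: Tanaka wins 13–0.
Tanaka vs Rivera: 5+2+2 = 9 for Tanaka, 4 for Rivera — Tanaka by 9–4.
Tanaka vs Mbeki: Tanaka wins 10–3.
Blum vs Ahmed: 3+5+2+1 = 11 for Blum, 2 for Ahmed — Blum by 11–2.
Blum vs Rivera: Blum is ranked higher on 3+5+2 = 10 ballots, Rivera on 3. Blum wins 10–3.
Blum vs Mbeki: 10 to 3, Blum.
Ahmed vs Rivera: 2 to 11, Rivera.
Ahmed–Mbeki: Ahmed 7–6.
Rivera vs Mbeki: Rivera is ranked higher on 3+5+2+1+2 = 13 ballots, Mbeki on 0. Rivera wins 13–0.
Mbeki loses to every other nominee — it is the Condorcet loser.

Mbeki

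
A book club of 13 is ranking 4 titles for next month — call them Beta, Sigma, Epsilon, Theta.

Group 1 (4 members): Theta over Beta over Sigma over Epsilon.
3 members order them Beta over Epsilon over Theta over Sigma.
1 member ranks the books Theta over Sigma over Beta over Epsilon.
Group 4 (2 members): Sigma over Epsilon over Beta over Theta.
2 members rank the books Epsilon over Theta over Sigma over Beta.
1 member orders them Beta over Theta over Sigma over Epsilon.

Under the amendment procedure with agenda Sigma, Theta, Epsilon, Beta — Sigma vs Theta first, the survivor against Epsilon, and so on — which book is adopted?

Beta

Round 1: Sigma vs Theta — 2–11, Theta advances.
Round 2: Theta vs Epsilon — 6–7, Epsilon advances.
Round 3: Epsilon vs Beta — 4–9, Beta advances.
The agenda winner is Beta.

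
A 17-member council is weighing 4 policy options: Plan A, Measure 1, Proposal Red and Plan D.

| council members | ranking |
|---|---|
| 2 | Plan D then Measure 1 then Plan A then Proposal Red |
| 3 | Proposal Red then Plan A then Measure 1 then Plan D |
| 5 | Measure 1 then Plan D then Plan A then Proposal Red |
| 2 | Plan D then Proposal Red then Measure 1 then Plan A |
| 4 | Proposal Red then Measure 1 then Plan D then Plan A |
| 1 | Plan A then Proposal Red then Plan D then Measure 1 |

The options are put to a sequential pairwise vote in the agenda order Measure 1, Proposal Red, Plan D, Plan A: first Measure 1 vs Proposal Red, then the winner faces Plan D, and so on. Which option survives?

Round 1: Measure 1 vs Proposal Red — 7–10, Proposal Red advances.
Round 2: Proposal Red vs Plan D — 8–9, Plan D advances.
Round 3: Plan D vs Plan A — 13–4, Plan D advances.
The agenda winner is Plan D.

Plan D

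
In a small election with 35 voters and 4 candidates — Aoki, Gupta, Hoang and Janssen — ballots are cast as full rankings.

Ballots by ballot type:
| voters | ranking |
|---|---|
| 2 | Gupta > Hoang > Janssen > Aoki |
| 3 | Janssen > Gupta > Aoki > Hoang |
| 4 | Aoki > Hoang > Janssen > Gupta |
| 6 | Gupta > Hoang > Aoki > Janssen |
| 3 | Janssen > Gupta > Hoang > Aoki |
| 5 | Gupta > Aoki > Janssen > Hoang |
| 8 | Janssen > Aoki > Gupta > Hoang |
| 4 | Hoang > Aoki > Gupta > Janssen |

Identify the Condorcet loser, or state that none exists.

Hoang

Head-to-head results (35 voters):
Aoki–Gupta: Gupta 19–16.
Aoki vs Hoang: Aoki, 20–15.
Aoki vs Janssen: 4+6+5+4 = 19 for Aoki, 16 for Janssen — Aoki by 19–16.
Gupta vs Hoang: 27 to 8, Gupta.
Gupta vs Janssen: 17 to 18, Janssen.
Hoang vs Janssen: Janssen, 19–16.
Hoang loses to every other candidate — it is the Condorcet loser.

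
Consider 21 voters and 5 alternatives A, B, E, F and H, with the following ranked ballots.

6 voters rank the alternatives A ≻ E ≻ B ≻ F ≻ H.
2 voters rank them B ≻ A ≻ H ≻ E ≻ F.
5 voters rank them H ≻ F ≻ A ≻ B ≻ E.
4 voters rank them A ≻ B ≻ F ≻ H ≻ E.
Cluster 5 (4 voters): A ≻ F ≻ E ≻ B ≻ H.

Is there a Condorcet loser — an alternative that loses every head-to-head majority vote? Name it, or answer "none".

Head-to-head results (21 voters):
A vs B: A wins 19–2.
A–E: A 21–0.
A vs F: A, 16–5.
A vs H: 6+2+4+4 = 16 for A, 5 for H — A by 16–5.
B vs E: B preferred on 2+5+4 = 11 ballots; B wins 11–10.
B–F: B 12–9.
B vs H: 16 to 5, B.
E vs F: F wins 13–8.
E–H: H 11–10.
F vs H: F wins 14–7.
E loses to every other alternative — it is the Condorcet loser.

E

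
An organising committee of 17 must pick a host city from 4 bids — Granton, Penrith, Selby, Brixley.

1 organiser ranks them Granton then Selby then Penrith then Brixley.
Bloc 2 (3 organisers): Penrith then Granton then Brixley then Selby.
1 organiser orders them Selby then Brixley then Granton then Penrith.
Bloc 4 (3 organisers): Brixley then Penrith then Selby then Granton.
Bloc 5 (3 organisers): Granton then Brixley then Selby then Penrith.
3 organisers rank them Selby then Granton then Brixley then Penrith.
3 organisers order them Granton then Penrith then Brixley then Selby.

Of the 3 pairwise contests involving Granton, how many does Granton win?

3

Granton against each rival (17 organisers):
Granton vs Penrith: 11 to 6, Granton.
Granton vs Selby: 10 to 7, Granton.
Granton vs Brixley: 1+3+3+3+3 = 13 for Granton, 4 for Brixley — Granton by 13–4.
Granton beats Penrith, Selby, Brixley — 3 pairwise wins.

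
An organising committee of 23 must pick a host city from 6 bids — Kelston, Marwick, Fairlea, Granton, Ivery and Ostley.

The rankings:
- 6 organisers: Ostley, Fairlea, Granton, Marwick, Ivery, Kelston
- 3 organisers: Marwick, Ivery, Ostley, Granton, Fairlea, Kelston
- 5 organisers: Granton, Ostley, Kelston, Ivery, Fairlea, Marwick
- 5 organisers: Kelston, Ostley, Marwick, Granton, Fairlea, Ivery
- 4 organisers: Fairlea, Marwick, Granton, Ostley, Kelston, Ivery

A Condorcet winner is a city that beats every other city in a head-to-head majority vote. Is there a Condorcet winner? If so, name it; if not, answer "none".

Check each pair by majority over 23 ballots:
Kelston vs Marwick: Marwick wins 13–10.
Kelston vs Fairlea: Fairlea, 13–10.
Kelston vs Granton: Granton, 18–5.
Kelston–Ivery: Kelston 14–9.
Kelston vs Ostley: Ostley, 18–5.
Marwick–Fairlea: Fairlea 15–8.
Marwick vs Granton: Marwick, 12–11.
Marwick vs Ivery: Marwick wins 18–5.
Marwick vs Ostley: Ostley, 16–7.
Fairlea vs Granton: Granton, 13–10.
Fairlea–Ivery: Fairlea 15–8.
Fairlea–Ostley: Ostley 19–4.
Granton vs Ivery: Granton, 20–3.
Granton–Ostley: Ostley 14–9.
Ivery vs Ostley: Ostley, 20–3.
Ostley beats each of Kelston, Marwick, Fairlea, Granton, Ivery — Ostley is the Condorcet winner.

Ostley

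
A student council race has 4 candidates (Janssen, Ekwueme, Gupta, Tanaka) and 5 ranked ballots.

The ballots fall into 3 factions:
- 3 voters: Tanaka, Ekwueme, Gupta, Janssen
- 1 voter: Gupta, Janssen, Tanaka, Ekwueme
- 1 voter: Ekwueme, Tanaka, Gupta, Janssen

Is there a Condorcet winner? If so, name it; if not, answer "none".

Pairwise majorities:
Janssen vs Ekwueme: Ekwueme wins 4–1.
Janssen vs Gupta: Gupta, 5–0.
Janssen–Tanaka: Tanaka 4–1.
Ekwueme vs Gupta: Ekwueme wins 4–1.
Ekwueme–Tanaka: Tanaka 4–1.
Gupta vs Tanaka: Tanaka, 4–1.
Tanaka beats each of Janssen, Ekwueme, Gupta — Tanaka is the Condorcet winner.

Tanaka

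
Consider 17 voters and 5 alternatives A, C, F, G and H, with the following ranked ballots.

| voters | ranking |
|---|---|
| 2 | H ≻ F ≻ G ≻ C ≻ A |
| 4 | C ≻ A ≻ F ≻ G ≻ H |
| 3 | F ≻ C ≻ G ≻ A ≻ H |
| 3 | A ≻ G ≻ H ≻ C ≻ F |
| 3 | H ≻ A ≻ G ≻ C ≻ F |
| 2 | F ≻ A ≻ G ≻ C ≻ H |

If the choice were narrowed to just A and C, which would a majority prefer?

Ballots ranking A above C: 3 + 3 + 2 = 8.
Ballots ranking C above A: 17 − 8 = 9.
C wins the head-to-head 9–8.

C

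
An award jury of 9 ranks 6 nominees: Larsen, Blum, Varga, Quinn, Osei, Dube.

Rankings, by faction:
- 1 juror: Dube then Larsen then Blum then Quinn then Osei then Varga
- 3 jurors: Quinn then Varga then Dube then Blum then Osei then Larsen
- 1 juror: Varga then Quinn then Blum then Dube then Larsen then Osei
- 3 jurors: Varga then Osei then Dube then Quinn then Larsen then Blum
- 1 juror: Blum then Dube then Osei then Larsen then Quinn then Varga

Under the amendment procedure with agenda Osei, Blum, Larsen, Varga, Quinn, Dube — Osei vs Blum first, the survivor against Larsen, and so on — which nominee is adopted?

Dube

Round 1: Osei vs Blum — 3–6, Blum advances.
Round 2: Blum vs Larsen — 5–4, Blum advances.
Round 3: Blum vs Varga — 2–7, Varga advances.
Round 4: Varga vs Quinn — 4–5, Quinn advances.
Round 5: Quinn vs Dube — 4–5, Dube advances.
The agenda winner is Dube.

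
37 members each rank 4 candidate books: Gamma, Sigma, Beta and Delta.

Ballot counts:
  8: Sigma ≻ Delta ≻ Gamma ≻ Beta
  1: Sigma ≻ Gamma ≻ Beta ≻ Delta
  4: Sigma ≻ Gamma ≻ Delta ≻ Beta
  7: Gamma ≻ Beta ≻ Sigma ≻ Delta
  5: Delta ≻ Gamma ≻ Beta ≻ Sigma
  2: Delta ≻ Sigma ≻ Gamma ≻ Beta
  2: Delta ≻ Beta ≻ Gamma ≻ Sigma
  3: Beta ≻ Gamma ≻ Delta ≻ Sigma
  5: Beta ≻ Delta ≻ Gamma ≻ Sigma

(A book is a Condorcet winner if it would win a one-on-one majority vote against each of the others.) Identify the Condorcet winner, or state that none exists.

Head-to-head results (37 members):
Gamma–Sigma: Gamma 22–15.
Gamma vs Beta: Gamma, 27–10.
Gamma vs Delta: Delta wins 22–15.
Sigma vs Beta: Beta, 22–15.
Sigma vs Delta: Sigma wins 20–17.
Beta vs Delta: 16 to 21, Delta.
Every book loses at least once (Gamma loses to Delta; Sigma loses to Gamma; Beta loses to Gamma; Delta loses to Sigma). The majority relation contains the cycle Gamma → Sigma → Delta → Gamma, so there is no Condorcet winner.

none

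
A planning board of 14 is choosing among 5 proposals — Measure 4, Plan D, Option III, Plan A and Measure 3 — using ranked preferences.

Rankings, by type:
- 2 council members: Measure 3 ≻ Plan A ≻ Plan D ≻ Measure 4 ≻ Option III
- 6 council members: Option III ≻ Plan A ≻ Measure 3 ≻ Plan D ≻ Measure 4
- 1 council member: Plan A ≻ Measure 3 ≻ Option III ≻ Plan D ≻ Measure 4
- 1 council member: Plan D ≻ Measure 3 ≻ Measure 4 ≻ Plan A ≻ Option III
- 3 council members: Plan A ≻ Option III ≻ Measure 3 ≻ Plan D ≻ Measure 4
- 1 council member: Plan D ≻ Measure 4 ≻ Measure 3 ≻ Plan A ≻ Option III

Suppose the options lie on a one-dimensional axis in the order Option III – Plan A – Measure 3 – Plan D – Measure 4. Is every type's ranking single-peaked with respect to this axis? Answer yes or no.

yes

Axis positions: Option III=1, Plan A=2, Measure 3=3, Plan D=4, Measure 4=5.
Type 1 (peak Measure 3 at position 3): ranking walks positions 3-2-4-5-1, expanding outward from the peak — single-peaked.
Type 2 (peak Option III at position 1): ranking walks positions 1-2-3-4-5, expanding outward from the peak — single-peaked.
Type 3 (peak Plan A at position 2): ranking walks positions 2-3-1-4-5, expanding outward from the peak — single-peaked.
Type 4 (peak Plan D at position 4): ranking walks positions 4-3-5-2-1, expanding outward from the peak — single-peaked.
Type 5 (peak Plan A at position 2): ranking walks positions 2-1-3-4-5, expanding outward from the peak — single-peaked.
Type 6 (peak Plan D at position 4): ranking walks positions 4-5-3-2-1, expanding outward from the peak — single-peaked.
Every ranking is single-peaked on this axis.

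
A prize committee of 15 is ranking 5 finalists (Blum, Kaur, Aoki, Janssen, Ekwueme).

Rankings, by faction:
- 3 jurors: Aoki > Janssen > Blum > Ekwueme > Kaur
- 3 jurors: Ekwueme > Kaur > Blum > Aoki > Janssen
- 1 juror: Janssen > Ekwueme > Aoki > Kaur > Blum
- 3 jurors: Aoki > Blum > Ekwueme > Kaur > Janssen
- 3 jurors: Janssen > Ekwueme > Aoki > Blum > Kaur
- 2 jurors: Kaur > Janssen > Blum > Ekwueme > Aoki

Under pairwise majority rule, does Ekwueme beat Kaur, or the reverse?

Ballots ranking Ekwueme above Kaur: 3 + 3 + 1 + 3 + 3 = 13.
Ballots ranking Kaur above Ekwueme: 15 − 13 = 2.
Ekwueme wins the head-to-head 13–2.

Ekwueme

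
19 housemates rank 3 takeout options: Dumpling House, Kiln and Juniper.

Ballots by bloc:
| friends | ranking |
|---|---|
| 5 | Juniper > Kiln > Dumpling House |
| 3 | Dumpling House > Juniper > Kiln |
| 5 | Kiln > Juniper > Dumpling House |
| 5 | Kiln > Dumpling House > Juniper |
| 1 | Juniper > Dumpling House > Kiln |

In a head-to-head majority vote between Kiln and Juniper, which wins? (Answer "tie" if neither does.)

Kiln

Ballots ranking Kiln above Juniper: 5 + 5 = 10.
Ballots ranking Juniper above Kiln: 19 − 10 = 9.
Kiln wins the head-to-head 10–9.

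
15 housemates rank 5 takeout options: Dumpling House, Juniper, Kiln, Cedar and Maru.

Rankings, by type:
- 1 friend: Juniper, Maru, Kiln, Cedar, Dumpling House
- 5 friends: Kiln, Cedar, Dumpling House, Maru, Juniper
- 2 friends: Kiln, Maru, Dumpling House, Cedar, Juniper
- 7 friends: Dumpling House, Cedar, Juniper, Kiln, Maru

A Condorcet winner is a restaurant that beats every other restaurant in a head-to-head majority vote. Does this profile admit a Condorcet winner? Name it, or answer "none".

none

Check each pair by majority over 15 ballots:
Dumpling House vs Juniper: 5+2+7 = 14 for Dumpling House, 1 for Juniper — Dumpling House by 14–1.
Dumpling House–Kiln: Kiln 8–7.
Dumpling House vs Cedar: Dumpling House, 9–6.
Dumpling House vs Maru: 5+7 = 12 for Dumpling House, 3 for Maru — Dumpling House by 12–3.
Juniper–Kiln: Juniper 8–7.
Juniper–Cedar: Cedar 14–1.
Juniper vs Maru: Juniper is ranked higher on 1+7 = 8 ballots, Maru on 7. Juniper wins 8–7.
Kiln vs Cedar: Kiln wins 8–7.
Kiln vs Maru: 14 to 1, Kiln.
Cedar vs Maru: 12 to 3, Cedar.
Each restaurant drops at least one matchup (Dumpling House loses to Kiln; Juniper loses to Dumpling House; Kiln loses to Juniper; Cedar loses to Dumpling House; Maru loses to Dumpling House); the cycle Dumpling House → Juniper → Kiln → Dumpling House rules out a Condorcet winner.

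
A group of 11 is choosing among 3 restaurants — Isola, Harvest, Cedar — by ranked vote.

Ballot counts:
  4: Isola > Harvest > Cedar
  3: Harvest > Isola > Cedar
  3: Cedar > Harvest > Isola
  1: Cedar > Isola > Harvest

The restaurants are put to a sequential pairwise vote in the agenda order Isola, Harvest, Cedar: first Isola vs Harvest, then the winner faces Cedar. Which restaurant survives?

Harvest

Round 1: Isola vs Harvest — 5–6, Harvest advances.
Round 2: Harvest vs Cedar — 7–4, Harvest advances.
Harvest survives the agenda.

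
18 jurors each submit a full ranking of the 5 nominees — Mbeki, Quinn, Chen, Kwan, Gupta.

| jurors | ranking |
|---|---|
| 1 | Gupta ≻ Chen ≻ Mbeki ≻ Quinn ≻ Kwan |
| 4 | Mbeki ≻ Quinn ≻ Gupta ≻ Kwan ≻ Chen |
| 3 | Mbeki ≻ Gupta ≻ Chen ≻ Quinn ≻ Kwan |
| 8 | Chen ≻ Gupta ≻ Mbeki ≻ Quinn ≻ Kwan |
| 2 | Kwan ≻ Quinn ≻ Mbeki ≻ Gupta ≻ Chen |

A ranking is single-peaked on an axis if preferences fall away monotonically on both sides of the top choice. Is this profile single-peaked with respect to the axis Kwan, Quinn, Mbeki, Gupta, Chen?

yes

Axis positions: Kwan=1, Quinn=2, Mbeki=3, Gupta=4, Chen=5.
Cluster 1 (peak Gupta at position 4): ranking walks positions 4-5-3-2-1, expanding outward from the peak — single-peaked.
Cluster 2 (peak Mbeki at position 3): ranking walks positions 3-2-4-1-5, expanding outward from the peak — single-peaked.
Cluster 3 (peak Mbeki at position 3): ranking walks positions 3-4-5-2-1, expanding outward from the peak — single-peaked.
Cluster 4 (peak Chen at position 5): ranking walks positions 5-4-3-2-1, expanding outward from the peak — single-peaked.
Cluster 5 (peak Kwan at position 1): ranking walks positions 1-2-3-4-5, expanding outward from the peak — single-peaked.
Every ranking is single-peaked on this axis.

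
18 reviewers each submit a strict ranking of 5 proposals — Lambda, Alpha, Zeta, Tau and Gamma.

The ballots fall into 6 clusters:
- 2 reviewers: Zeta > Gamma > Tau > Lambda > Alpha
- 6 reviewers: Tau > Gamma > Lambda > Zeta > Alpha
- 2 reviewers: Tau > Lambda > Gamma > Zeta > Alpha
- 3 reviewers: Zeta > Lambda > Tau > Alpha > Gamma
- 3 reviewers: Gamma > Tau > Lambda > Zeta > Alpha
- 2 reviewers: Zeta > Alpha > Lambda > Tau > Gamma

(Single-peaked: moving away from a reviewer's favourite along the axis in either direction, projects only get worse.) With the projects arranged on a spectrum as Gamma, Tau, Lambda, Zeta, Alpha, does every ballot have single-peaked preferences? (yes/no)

Axis positions: Gamma=1, Tau=2, Lambda=3, Zeta=4, Alpha=5.
Cluster 1: ranking walks positions 4-1-2-3-5; Gamma is ranked above Lambda even though Lambda lies between Gamma and the peak Zeta on the axis — preferences dip and rise again. Not single-peaked.
Cluster 2 (peak Tau at position 2): ranking walks positions 2-1-3-4-5, expanding outward from the peak — single-peaked.
Cluster 3 (peak Tau at position 2): ranking walks positions 2-3-1-4-5, expanding outward from the peak — single-peaked.
Cluster 4 (peak Zeta at position 4): ranking walks positions 4-3-2-5-1, expanding outward from the peak — single-peaked.
Cluster 5 (peak Gamma at position 1): ranking walks positions 1-2-3-4-5, expanding outward from the peak — single-peaked.
Cluster 6 (peak Zeta at position 4): ranking walks positions 4-5-3-2-1, expanding outward from the peak — single-peaked.
Cluster 1 violates single-peakedness, so the profile is not single-peaked on this axis.

no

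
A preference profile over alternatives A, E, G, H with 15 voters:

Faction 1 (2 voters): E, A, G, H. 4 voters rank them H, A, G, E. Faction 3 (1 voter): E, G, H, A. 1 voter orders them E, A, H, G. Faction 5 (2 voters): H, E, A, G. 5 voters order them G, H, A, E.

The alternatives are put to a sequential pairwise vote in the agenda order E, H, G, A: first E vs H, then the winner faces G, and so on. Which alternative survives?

A

Round 1: E vs H — 4–11, H advances.
Round 2: H vs G — 7–8, G advances.
Round 3: G vs A — 6–9, A advances.
A survives the agenda.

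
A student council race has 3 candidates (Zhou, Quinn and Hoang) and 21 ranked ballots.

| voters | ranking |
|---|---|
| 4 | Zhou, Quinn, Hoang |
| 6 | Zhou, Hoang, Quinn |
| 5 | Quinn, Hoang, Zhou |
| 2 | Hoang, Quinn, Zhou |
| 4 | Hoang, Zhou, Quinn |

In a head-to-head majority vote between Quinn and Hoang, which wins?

Ballots ranking Quinn above Hoang: 4 + 5 = 9.
Ballots ranking Hoang above Quinn: 21 − 9 = 12.
Hoang wins the head-to-head 12–9.

Hoang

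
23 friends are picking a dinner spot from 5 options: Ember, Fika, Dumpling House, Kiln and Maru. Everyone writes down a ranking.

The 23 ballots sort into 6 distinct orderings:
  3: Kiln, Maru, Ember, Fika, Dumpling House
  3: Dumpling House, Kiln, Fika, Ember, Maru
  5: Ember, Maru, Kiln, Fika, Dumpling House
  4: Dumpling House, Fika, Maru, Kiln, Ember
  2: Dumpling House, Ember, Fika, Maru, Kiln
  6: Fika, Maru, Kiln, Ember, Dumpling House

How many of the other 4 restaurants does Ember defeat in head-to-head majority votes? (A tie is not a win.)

Ember against each rival (23 friends):
Ember vs Fika: Fika, 13–10.
Ember vs Dumpling House: Ember wins 14–9.
Ember vs Kiln: Kiln wins 16–7.
Ember vs Maru: Maru, 13–10.
Ember beats Dumpling House; loses to Fika, Kiln, Maru — 1 pairwise win.

1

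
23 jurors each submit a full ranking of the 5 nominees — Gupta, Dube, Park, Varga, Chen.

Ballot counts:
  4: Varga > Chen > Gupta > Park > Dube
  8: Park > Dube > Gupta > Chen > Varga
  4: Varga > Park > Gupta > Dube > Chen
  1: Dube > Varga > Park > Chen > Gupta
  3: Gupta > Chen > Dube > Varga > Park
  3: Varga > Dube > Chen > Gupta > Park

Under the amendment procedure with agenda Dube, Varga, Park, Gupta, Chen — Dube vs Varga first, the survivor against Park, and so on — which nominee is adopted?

Park

Round 1: Dube vs Varga — 12–11, Dube advances.
Round 2: Dube vs Park — 7–16, Park advances.
Round 3: Park vs Gupta — 13–10, Park advances.
Round 4: Park vs Chen — 13–10, Park advances.
The agenda winner is Park.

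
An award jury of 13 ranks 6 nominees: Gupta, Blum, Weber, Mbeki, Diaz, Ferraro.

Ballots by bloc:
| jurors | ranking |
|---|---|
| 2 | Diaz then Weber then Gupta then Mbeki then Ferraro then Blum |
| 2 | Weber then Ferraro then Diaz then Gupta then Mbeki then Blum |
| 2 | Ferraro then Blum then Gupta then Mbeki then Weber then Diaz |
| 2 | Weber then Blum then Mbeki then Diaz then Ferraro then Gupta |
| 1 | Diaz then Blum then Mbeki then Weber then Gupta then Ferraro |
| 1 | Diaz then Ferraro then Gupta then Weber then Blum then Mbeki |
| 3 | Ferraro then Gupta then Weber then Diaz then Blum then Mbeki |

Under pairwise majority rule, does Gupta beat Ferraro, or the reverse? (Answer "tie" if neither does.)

Ferraro

Ballots ranking Gupta above Ferraro: 2 + 1 = 3.
Ballots ranking Ferraro above Gupta: 13 − 3 = 10.
Ferraro wins the head-to-head 10–3.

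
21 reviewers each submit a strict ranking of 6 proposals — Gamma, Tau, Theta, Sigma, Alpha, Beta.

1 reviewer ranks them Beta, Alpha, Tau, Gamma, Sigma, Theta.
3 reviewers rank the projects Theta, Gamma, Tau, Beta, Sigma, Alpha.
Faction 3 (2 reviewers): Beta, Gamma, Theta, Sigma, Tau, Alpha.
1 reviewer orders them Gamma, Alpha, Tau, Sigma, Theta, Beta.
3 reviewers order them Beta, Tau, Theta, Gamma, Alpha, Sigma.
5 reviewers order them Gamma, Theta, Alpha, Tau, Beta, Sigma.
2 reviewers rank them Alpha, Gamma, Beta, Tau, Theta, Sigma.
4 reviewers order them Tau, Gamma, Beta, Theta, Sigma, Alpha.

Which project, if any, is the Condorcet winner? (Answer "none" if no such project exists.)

Gamma

Pairwise majorities:
Gamma vs Tau: 13 to 8, Gamma.
Gamma vs Theta: Gamma is ranked higher on 1+2+1+5+2+4 = 15 ballots, Theta on 6. Gamma wins 15–6.
Gamma vs Sigma: Gamma is ranked higher on 21 ballots, Sigma on 0. Gamma wins 21–0.
Gamma vs Alpha: 18 to 3, Gamma.
Gamma vs Beta: 15 to 6, Gamma.
Tau vs Theta: 1+1+3+2+4 = 11 for Tau, 10 for Theta — Tau by 11–10.
Tau vs Sigma: Tau is ranked higher on 19 ballots, Sigma on 2. Tau wins 19–2.
Tau vs Alpha: Tau is ranked higher on 3+2+3+4 = 12 ballots, Alpha on 9. Tau wins 12–9.
Tau vs Beta: Tau preferred on 3+1+5+4 = 13 ballots; Tau wins 13–8.
Theta vs Sigma: 19 to 2, Theta.
Theta vs Alpha: 3+2+3+5+4 = 17 for Theta, 4 for Alpha — Theta by 17–4.
Theta vs Beta: 3+1+5 = 9 for Theta, 12 for Beta — Beta by 12–9.
Sigma vs Alpha: Sigma preferred on 3+2+4 = 9 ballots; Alpha wins 12–9.
Sigma vs Beta: Sigma is ranked higher on 1 ballot, Beta on 20. Beta wins 20–1.
Alpha vs Beta: 1+5+2 = 8 for Alpha, 13 for Beta — Beta by 13–8.
Only Gamma has no losses; Gamma is the Condorcet winner.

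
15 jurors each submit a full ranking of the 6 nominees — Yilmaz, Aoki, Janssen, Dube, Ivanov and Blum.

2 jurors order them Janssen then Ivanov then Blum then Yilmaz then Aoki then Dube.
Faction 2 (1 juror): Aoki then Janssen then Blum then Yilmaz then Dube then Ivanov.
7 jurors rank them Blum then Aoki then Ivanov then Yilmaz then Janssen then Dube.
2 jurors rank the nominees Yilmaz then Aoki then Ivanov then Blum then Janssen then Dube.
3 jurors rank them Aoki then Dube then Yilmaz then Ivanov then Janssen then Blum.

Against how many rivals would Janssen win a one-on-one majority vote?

Janssen against each rival (15 jurors):
Janssen vs Yilmaz: Janssen preferred on 2+1 = 3 ballots; Yilmaz wins 12–3.
Janssen vs Aoki: Janssen is ranked higher on 2 ballots, Aoki on 13. Aoki wins 13–2.
Janssen vs Dube: Janssen wins 12–3.
Janssen vs Ivanov: Ivanov, 12–3.
Janssen–Blum: Blum 9–6.
Janssen beats Dube; loses to Yilmaz, Aoki, Ivanov, Blum — 1 pairwise win.

1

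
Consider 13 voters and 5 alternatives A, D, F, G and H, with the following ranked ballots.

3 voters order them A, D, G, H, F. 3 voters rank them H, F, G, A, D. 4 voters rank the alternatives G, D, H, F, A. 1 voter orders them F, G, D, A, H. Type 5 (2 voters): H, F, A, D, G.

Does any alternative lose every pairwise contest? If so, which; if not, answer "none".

Head-to-head results (13 voters):
A vs D: A is ranked higher on 3+3+2 = 8 ballots, D on 5. A wins 8–5.
A vs F: F wins 10–3.
A vs G: 3+2 = 5 for A, 8 for G — G by 8–5.
A vs H: A is ranked higher on 3+1 = 4 ballots, H on 9. H wins 9–4.
D–F: D 7–6.
D–G: G 8–5.
D vs H: D wins 8–5.
F vs G: G wins 7–6.
F vs H: H wins 12–1.
G vs H: G is ranked higher on 3+4+1 = 8 ballots, H on 5. G wins 8–5.
No alternative is winless: A beats D; D beats F; F beats A; G beats A; H beats A. There is no Condorcet loser.

none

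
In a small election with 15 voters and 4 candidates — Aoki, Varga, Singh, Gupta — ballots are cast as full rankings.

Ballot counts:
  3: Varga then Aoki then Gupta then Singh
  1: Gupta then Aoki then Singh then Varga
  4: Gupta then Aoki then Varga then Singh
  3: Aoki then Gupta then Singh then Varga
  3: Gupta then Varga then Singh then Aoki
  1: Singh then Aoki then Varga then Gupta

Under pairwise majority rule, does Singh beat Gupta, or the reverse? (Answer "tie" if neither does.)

Gupta

Ballots ranking Singh above Gupta: 1.
Ballots ranking Gupta above Singh: 15 − 1 = 14.
Gupta wins the head-to-head 14–1.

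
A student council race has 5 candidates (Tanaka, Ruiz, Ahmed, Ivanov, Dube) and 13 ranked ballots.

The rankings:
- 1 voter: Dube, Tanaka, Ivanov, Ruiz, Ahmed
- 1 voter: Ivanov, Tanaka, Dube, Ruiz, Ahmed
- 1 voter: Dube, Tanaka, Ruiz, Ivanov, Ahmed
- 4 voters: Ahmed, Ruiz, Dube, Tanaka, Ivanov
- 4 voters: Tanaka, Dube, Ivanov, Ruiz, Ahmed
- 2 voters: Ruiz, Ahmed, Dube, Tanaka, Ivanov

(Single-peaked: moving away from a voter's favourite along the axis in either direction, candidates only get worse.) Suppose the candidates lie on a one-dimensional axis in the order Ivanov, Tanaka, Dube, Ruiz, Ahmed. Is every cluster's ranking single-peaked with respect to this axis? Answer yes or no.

yes

Axis positions: Ivanov=1, Tanaka=2, Dube=3, Ruiz=4, Ahmed=5.
Cluster 1 (peak Dube at position 3): ranking walks positions 3-2-1-4-5, expanding outward from the peak — single-peaked.
Cluster 2 (peak Ivanov at position 1): ranking walks positions 1-2-3-4-5, expanding outward from the peak — single-peaked.
Cluster 3 (peak Dube at position 3): ranking walks positions 3-2-4-1-5, expanding outward from the peak — single-peaked.
Cluster 4 (peak Ahmed at position 5): ranking walks positions 5-4-3-2-1, expanding outward from the peak — single-peaked.
Cluster 5 (peak Tanaka at position 2): ranking walks positions 2-3-1-4-5, expanding outward from the peak — single-peaked.
Cluster 6 (peak Ruiz at position 4): ranking walks positions 4-5-3-2-1, expanding outward from the peak — single-peaked.
Every ranking is single-peaked on this axis.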